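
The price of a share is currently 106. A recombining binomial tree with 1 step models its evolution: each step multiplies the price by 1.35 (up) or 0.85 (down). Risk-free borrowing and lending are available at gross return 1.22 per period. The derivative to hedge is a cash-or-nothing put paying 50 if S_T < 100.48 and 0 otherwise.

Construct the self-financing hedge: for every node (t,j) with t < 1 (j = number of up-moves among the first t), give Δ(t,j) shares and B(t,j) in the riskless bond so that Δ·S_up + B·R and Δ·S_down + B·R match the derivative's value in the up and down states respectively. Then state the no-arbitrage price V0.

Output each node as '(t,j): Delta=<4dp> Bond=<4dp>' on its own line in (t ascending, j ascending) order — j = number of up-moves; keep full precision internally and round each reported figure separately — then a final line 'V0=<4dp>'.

(0,0): Delta=-0.9434 Bond=110.6557
V0=10.6557

Risk-neutral probability p* = (R−d)/(u−d) = (1.22−0.85)/(1.35−0.85) = 0.7400.
Terminal values V(1,·): V(1,0)=50.0000, V(1,1)=0.0000
  t=0,j=0: stock 106.0000 → up 143.1000 (V=0.0000), down 90.1000 (V=50.0000). Price 10.6557; hedge Δ=-0.9434, bond B=110.6557.
Root portfolio cost Δ·106+B reproduces V0=10.6557.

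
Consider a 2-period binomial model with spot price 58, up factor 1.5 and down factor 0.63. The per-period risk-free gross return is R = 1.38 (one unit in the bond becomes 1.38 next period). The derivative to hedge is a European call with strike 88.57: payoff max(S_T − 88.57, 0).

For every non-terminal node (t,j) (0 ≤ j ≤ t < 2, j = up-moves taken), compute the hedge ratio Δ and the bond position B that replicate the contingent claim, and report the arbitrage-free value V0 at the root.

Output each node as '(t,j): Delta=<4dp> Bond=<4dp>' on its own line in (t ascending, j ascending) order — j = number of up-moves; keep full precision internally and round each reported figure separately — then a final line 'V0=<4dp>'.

(0,0): Delta=0.5191 Bond=-13.7445
(1,0): Delta=0.0000 Bond=0.0000
(1,1): Delta=0.5540 Bond=-22.0022
V0=16.3625

No-arbitrage ⇒ martingale measure with p* = (R−d)/(u−d) = 0.8621.
Terminal values V(2,·): V(2,0)=0.0000, V(2,1)=0.0000, V(2,2)=41.9300
  t=1,j=0: stock 36.5400 → up 54.8100 (V=0.0000), down 23.0202 (V=0.0000). Price 0.0000; hedge Δ=0.0000, bond B=0.0000.
  t=1,j=1: stock 87.0000 → up 130.5000 (V=41.9300), down 54.8100 (V=0.0000). Price 26.1932; hedge Δ=0.5540, bond B=-22.0022.
  t=0,j=0: stock 58.0000 → up 87.0000 (V=26.1932), down 36.5400 (V=0.0000). Price 16.3625; hedge Δ=0.5191, bond B=-13.7445.
Root portfolio cost Δ·58+B reproduces V0=16.3625.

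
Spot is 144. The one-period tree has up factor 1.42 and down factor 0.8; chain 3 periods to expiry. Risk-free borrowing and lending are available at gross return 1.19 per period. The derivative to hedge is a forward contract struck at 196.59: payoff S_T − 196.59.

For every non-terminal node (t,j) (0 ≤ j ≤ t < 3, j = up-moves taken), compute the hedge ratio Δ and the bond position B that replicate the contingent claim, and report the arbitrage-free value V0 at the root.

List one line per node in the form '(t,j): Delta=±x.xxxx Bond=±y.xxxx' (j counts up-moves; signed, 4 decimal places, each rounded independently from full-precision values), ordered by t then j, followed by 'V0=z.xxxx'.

No-arbitrage ⇒ martingale measure with p* = (R−d)/(u−d) = 0.6290.
Terminal payoffs: V(3,0)=-122.8620, V(3,1)=-65.7228, V(3,2)=35.6993, V(3,3)=215.7235
  t=2,j=0: stock 92.1600 → up 130.8672 (V=-65.7228), down 73.7280 (V=-122.8620). Price -73.0417; hedge Δ=1.0000, bond B=-165.2017.
  t=2,j=1: stock 163.5840 → up 232.2893 (V=35.6993), down 130.8672 (V=-65.7228). Price -1.6177; hedge Δ=1.0000, bond B=-165.2017.
  t=2,j=2: stock 290.3616 → up 412.3135 (V=215.7235), down 232.2893 (V=35.6993). Price 125.1599; hedge Δ=1.0000, bond B=-165.2017.
  t=1,j=0: stock 115.2000 → up 163.5840 (V=-1.6177), down 92.1600 (V=-73.0417). Price -23.6249; hedge Δ=1.0000, bond B=-138.8249.
  t=1,j=1: stock 204.4800 → up 290.3616 (V=125.1599), down 163.5840 (V=-1.6177). Price 65.6551; hedge Δ=1.0000, bond B=-138.8249.
  t=0,j=0: stock 144.0000 → up 204.4800 (V=65.6551), down 115.2000 (V=-23.6249). Price 27.3404; hedge Δ=1.0000, bond B=-116.6596.
Each (Δ,B) replicates both successor values, so the strategy is self-financing and V0 is arbitrage-free.

(0,0): Delta=1.0000 Bond=-116.6596
(1,0): Delta=1.0000 Bond=-138.8249
(1,1): Delta=1.0000 Bond=-138.8249
(2,0): Delta=1.0000 Bond=-165.2017
(2,1): Delta=1.0000 Bond=-165.2017
(2,2): Delta=1.0000 Bond=-165.2017
V0=27.3404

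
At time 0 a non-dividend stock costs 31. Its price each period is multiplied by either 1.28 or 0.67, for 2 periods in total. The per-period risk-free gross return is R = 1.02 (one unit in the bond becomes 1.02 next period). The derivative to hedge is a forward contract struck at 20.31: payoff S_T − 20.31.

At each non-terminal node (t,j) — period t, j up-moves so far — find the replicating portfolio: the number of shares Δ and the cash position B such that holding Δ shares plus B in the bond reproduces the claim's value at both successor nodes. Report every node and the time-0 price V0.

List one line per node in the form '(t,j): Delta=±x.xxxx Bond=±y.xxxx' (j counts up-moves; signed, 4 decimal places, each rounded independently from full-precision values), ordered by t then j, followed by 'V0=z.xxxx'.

The replicating-portfolio and risk-neutral prices coincide; use p* = (1.02−0.67)/(1.28−0.67) = 0.5738 for the latter.
At expiry t=2: V(2,0)=-6.3941, V(2,1)=6.2756, V(2,2)=30.4804
(1,0): S=20.7700. Δ = (V_up−V_dn)/(S_up−S_dn) = (6.2756−-6.3941)/(26.5856−13.9159) = 1.0000. V = [p*·6.2756 + (1−p*)·-6.3941]/1.02 = 0.8582. B = V − Δ·S = -19.9118.
(1,1): S=39.6800. Δ = (V_up−V_dn)/(S_up−S_dn) = (30.4804−6.2756)/(50.7904−26.5856) = 1.0000. V = [p*·30.4804 + (1−p*)·6.2756]/1.02 = 19.7682. B = V − Δ·S = -19.9118.
(0,0): S=31.0000. Δ = (V_up−V_dn)/(S_up−S_dn) = (19.7682−0.8582)/(39.6800−20.7700) = 1.0000. V = [p*·19.7682 + (1−p*)·0.8582]/1.02 = 11.4787. B = V − Δ·S = -19.5213.
Self-financing check: at every node Δ·S+B equals the discounted successor values.

(0,0): Delta=1.0000 Bond=-19.5213
(1,0): Delta=1.0000 Bond=-19.9118
(1,1): Delta=1.0000 Bond=-19.9118
V0=11.4787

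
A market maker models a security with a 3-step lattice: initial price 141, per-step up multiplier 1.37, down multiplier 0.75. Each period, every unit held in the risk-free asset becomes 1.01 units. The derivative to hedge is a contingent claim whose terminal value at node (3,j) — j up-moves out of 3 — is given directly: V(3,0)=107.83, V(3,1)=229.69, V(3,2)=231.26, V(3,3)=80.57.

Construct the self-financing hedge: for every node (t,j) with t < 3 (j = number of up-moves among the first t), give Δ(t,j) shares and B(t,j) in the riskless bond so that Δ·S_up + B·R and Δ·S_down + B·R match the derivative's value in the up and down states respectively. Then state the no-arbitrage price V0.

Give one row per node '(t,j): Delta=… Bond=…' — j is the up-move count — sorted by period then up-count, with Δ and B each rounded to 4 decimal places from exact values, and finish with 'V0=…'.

No-arbitrage ⇒ martingale measure with p* = (R−d)/(u−d) = 0.4194.
Terminal values V(3,·): V(3,0)=107.8300, V(3,1)=229.6900, V(3,2)=231.2600, V(3,3)=80.5700
Node (2,0) S=79.3125: V=(p*·229.6900+(1−p*)·107.8300)/1.01=157.3590; Δ=(229.6900−107.8300)/(108.6581−59.4844)=2.4782; B=V−Δ·S=-39.1894
Node (2,1) S=144.8775: V=(p*·231.2600+(1−p*)·229.6900)/1.01=228.0677; Δ=(231.2600−229.6900)/(198.4822−108.6581)=0.0175; B=V−Δ·S=225.5355
Node (2,2) S=264.6429: V=(p*·80.5700+(1−p*)·231.2600)/1.01=166.4034; Δ=(80.5700−231.2600)/(362.5608−198.4822)=-0.9184; B=V−Δ·S=409.4518
Node (1,0) S=105.7500: V=(p*·228.0677+(1−p*)·157.3590)/1.01=185.1594; Δ=(228.0677−157.3590)/(144.8775−79.3125)=1.0785; B=V−Δ·S=71.1131
Node (1,1) S=193.1700: V=(p*·166.4034+(1−p*)·228.0677)/1.01=200.2064; Δ=(166.4034−228.0677)/(264.6429−144.8775)=-0.5149; B=V−Δ·S=299.6650
Node (0,0) S=141.0000: V=(p*·200.2064+(1−p*)·185.1594)/1.01=189.5737; Δ=(200.2064−185.1594)/(193.1700−105.7500)=0.1721; B=V−Δ·S=165.3044
Each (Δ,B) replicates both successor values, so the strategy is self-financing and V0 is arbitrage-free.

(0,0): Delta=0.1721 Bond=165.3044
(1,0): Delta=1.0785 Bond=71.1131
(1,1): Delta=-0.5149 Bond=299.6650
(2,0): Delta=2.4782 Bond=-39.1894
(2,1): Delta=0.0175 Bond=225.5355
(2,2): Delta=-0.9184 Bond=409.4518
V0=189.5737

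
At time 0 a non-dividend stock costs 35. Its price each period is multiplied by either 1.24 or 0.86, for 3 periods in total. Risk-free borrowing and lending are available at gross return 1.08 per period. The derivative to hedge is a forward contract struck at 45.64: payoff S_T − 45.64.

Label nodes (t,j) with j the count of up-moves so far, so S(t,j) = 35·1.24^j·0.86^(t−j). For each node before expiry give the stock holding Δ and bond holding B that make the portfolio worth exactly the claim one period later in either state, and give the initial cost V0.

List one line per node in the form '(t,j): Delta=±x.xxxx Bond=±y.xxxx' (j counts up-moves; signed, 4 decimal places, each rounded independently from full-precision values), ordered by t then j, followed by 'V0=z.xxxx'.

(0,0): Delta=1.0000 Bond=-36.2305
(1,0): Delta=1.0000 Bond=-39.1289
(1,1): Delta=1.0000 Bond=-39.1289
(2,0): Delta=1.0000 Bond=-42.2593
(2,1): Delta=1.0000 Bond=-42.2593
(2,2): Delta=1.0000 Bond=-42.2593
V0=-1.2305

Under the risk-neutral measure, an up-move has probability p* = (R−d)/(u−d) = 0.5789 and values discount at R = 1.08.
Terminal values V(3,·): V(3,0)=-23.3780, V(3,1)=-13.5414, V(3,2)=0.6418, V(3,3)=21.0918
(2,0): S=25.8860. Δ = (V_up−V_dn)/(S_up−S_dn) = (-13.5414−-23.3780)/(32.0986−22.2620) = 1.0000. V = [p*·-13.5414 + (1−p*)·-23.3780]/1.08 = -16.3733. B = V − Δ·S = -42.2593.
(2,1): S=37.3240. Δ = (V_up−V_dn)/(S_up−S_dn) = (0.6418−-13.5414)/(46.2818−32.0986) = 1.0000. V = [p*·0.6418 + (1−p*)·-13.5414]/1.08 = -4.9353. B = V − Δ·S = -42.2593.
(2,2): S=53.8160. Δ = (V_up−V_dn)/(S_up−S_dn) = (21.0918−0.6418)/(66.7318−46.2818) = 1.0000. V = [p*·21.0918 + (1−p*)·0.6418]/1.08 = 11.5567. B = V − Δ·S = -42.2593.
(1,0): S=30.1000. Δ = (V_up−V_dn)/(S_up−S_dn) = (-4.9353−-16.3733)/(37.3240−25.8860) = 1.0000. V = [p*·-4.9353 + (1−p*)·-16.3733]/1.08 = -9.0289. B = V − Δ·S = -39.1289.
(1,1): S=43.4000. Δ = (V_up−V_dn)/(S_up−S_dn) = (11.5567−-4.9353)/(53.8160−37.3240) = 1.0000. V = [p*·11.5567 + (1−p*)·-4.9353]/1.08 = 4.2711. B = V − Δ·S = -39.1289.
(0,0): S=35.0000. Δ = (V_up−V_dn)/(S_up−S_dn) = (4.2711−-9.0289)/(43.4000−30.1000) = 1.0000. V = [p*·4.2711 + (1−p*)·-9.0289]/1.08 = -1.2305. B = V − Δ·S = -36.2305.
Self-financing check: at every node Δ·S+B equals the discounted successor values.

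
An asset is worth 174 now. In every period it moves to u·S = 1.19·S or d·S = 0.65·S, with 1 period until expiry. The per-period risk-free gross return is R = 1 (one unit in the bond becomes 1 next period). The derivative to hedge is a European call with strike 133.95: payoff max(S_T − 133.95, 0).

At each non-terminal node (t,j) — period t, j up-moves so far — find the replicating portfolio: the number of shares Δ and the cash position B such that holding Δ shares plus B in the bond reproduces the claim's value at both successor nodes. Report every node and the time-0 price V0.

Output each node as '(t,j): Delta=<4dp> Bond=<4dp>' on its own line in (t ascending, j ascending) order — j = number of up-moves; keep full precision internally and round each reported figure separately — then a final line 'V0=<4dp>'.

(0,0): Delta=0.7781 Bond=-88.0028
V0=47.3861

Since d<R<u, set p* = (R−d)/(u−d) = 0.6481; price each node as the discounted p*-expectation of its children.
Terminal payoffs: V(1,0)=0.0000, V(1,1)=73.1100
(0,0): S=174.0000. Δ = (V_up−V_dn)/(S_up−S_dn) = (73.1100−0.0000)/(207.0600−113.1000) = 0.7781. V = [p*·73.1100 + (1−p*)·0.0000]/1 = 47.3861. B = V − Δ·S = -88.0028.
Root portfolio cost Δ·174+B reproduces V0=47.3861.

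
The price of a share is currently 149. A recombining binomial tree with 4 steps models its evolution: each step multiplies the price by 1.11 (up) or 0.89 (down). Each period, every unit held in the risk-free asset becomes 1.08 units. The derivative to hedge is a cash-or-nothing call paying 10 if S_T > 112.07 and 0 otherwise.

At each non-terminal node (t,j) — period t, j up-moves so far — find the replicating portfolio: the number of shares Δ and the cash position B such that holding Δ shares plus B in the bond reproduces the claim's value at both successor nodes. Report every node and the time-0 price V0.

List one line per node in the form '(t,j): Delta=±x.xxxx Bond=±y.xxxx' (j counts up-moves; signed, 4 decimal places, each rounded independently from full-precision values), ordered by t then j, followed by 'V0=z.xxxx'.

The replicating-portfolio and risk-neutral prices coincide; use p* = (1.08−0.89)/(1.11−0.89) = 0.8636 for the latter.
Payoff layer (t=4): V(4,0)=0.0000, V(4,1)=10.0000, V(4,2)=10.0000, V(4,3)=10.0000, V(4,4)=10.0000
Node (3,0) S=105.0404: V=(p*·10.0000+(1−p*)·0.0000)/1.08=7.9966; Δ=(10.0000−0.0000)/(116.5948−93.4859)=0.4327; B=V−Δ·S=-37.4579
Node (3,1) S=131.0054: V=(p*·10.0000+(1−p*)·10.0000)/1.08=9.2593; Δ=(10.0000−10.0000)/(145.4160−116.5948)=0.0000; B=V−Δ·S=9.2593
Node (3,2) S=163.3888: V=(p*·10.0000+(1−p*)·10.0000)/1.08=9.2593; Δ=(10.0000−10.0000)/(181.3615−145.4160)=0.0000; B=V−Δ·S=9.2593
Node (3,3) S=203.7770: V=(p*·10.0000+(1−p*)·10.0000)/1.08=9.2593; Δ=(10.0000−10.0000)/(226.1925−181.3615)=0.0000; B=V−Δ·S=9.2593
Node (2,0) S=118.0229: V=(p*·9.2593+(1−p*)·7.9966)/1.08=8.4140; Δ=(9.2593−7.9966)/(131.0054−105.0404)=0.0486; B=V−Δ·S=2.6748
Node (2,1) S=147.1971: V=(p*·9.2593+(1−p*)·9.2593)/1.08=8.5734; Δ=(9.2593−9.2593)/(163.3888−131.0054)=0.0000; B=V−Δ·S=8.5734
Node (2,2) S=183.5829: V=(p*·9.2593+(1−p*)·9.2593)/1.08=8.5734; Δ=(9.2593−9.2593)/(203.7770−163.3888)=0.0000; B=V−Δ·S=8.5734
Node (1,0) S=132.6100: V=(p*·8.5734+(1−p*)·8.4140)/1.08=7.9182; Δ=(8.5734−8.4140)/(147.1971−118.0229)=0.0055; B=V−Δ·S=7.1935
Node (1,1) S=165.3900: V=(p*·8.5734+(1−p*)·8.5734)/1.08=7.9383; Δ=(8.5734−8.5734)/(183.5829−147.1971)=0.0000; B=V−Δ·S=7.9383
Node (0,0) S=149.0000: V=(p*·7.9383+(1−p*)·7.9182)/1.08=7.3478; Δ=(7.9383−7.9182)/(165.3900−132.6100)=0.0006; B=V−Δ·S=7.2563
Self-financing check: at every node Δ·S+B equals the discounted successor values.

(0,0): Delta=0.0006 Bond=7.2563
(1,0): Delta=0.0055 Bond=7.1935
(1,1): Delta=0.0000 Bond=7.9383
(2,0): Delta=0.0486 Bond=2.6748
(2,1): Delta=0.0000 Bond=8.5734
(2,2): Delta=0.0000 Bond=8.5734
(3,0): Delta=0.4327 Bond=-37.4579
(3,1): Delta=0.0000 Bond=9.2593
(3,2): Delta=0.0000 Bond=9.2593
(3,3): Delta=0.0000 Bond=9.2593
V0=7.3478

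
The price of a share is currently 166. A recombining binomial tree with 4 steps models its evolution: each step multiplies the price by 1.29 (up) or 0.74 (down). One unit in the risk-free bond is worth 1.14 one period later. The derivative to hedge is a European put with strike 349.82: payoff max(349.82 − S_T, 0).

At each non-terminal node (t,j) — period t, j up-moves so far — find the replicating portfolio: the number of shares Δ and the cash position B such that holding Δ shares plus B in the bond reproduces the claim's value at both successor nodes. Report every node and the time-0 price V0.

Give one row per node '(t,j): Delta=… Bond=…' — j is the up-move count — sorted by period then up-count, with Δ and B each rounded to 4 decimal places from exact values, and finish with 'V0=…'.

(0,0): Delta=-0.6875 Bond=173.4527
(1,0): Delta=-1.0000 Bond=236.1185
(1,1): Delta=-0.6203 Bond=183.3426
(2,0): Delta=-1.0000 Bond=269.1751
(2,1): Delta=-1.0000 Bond=269.1751
(2,2): Delta=-0.5387 Bond=186.4488
(3,0): Delta=-1.0000 Bond=306.8596
(3,1): Delta=-1.0000 Bond=306.8596
(3,2): Delta=-1.0000 Bond=306.8596
(3,3): Delta=-0.4394 Bond=177.1862
V0=59.3209

Risk-neutral probability p* = (R−d)/(u−d) = (1.14−0.74)/(1.29−0.74) = 0.7273.
Terminal values V(4,·): V(4,0)=300.0423, V(4,1)=263.0453, V(4,2)=198.5506, V(4,3)=86.1207, V(4,4)=0.0000
  t=3,j=0: stock 67.2672 → up 86.7747 (V=263.0453), down 49.7777 (V=300.0423). Price 239.5925; hedge Δ=-1.0000, bond B=306.8596.
  t=3,j=1: stock 117.2631 → up 151.2694 (V=198.5506), down 86.7747 (V=263.0453). Price 189.5966; hedge Δ=-1.0000, bond B=306.8596.
  t=3,j=2: stock 204.4180 → up 263.6993 (V=86.1207), down 151.2694 (V=198.5506). Price 102.4416; hedge Δ=-1.0000, bond B=306.8596.
  t=3,j=3: stock 356.3504 → up 459.6920 (V=0.0000), down 263.6993 (V=86.1207). Price 20.6030; hedge Δ=-0.4394, bond B=177.1862.
  t=2,j=0: stock 90.9016 → up 117.2631 (V=189.5966), down 67.2672 (V=239.5925). Price 178.2735; hedge Δ=-1.0000, bond B=269.1751.
  t=2,j=1: stock 158.4636 → up 204.4180 (V=102.4416), down 117.2631 (V=189.5966). Price 110.7115; hedge Δ=-1.0000, bond B=269.1751.
  t=2,j=2: stock 276.2406 → up 356.3504 (V=20.6030), down 204.4180 (V=102.4416). Price 37.6514; hedge Δ=-0.5387, bond B=186.4488.
  t=1,j=0: stock 122.8400 → up 158.4636 (V=110.7115), down 90.9016 (V=178.2735). Price 113.2785; hedge Δ=-1.0000, bond B=236.1185.
  t=1,j=1: stock 214.1400 → up 276.2406 (V=37.6514), down 158.4636 (V=110.7115). Price 50.5061; hedge Δ=-0.6203, bond B=183.3426.
  t=0,j=0: stock 166.0000 → up 214.1400 (V=50.5061), down 122.8400 (V=113.2785). Price 59.3209; hedge Δ=-0.6875, bond B=173.4527.
Self-financing check: at every node Δ·S+B equals the discounted successor values.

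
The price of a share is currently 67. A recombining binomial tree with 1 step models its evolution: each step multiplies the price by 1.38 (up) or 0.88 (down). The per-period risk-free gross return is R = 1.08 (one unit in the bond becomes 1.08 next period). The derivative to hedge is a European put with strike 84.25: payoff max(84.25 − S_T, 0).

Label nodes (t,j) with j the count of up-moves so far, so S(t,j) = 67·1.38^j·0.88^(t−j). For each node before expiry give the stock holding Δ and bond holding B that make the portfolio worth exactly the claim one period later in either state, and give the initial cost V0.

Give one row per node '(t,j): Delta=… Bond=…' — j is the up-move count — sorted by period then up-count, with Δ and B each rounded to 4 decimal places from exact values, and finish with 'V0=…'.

Risk-neutral probability p* = (R−d)/(u−d) = (1.08−0.88)/(1.38−0.88) = 0.4000.
Terminal payoffs: V(1,0)=25.2900, V(1,1)=0.0000
(0,0): S=67.0000. Δ = (V_up−V_dn)/(S_up−S_dn) = (0.0000−25.2900)/(92.4600−58.9600) = -0.7549. V = [p*·0.0000 + (1−p*)·25.2900]/1.08 = 14.0500. B = V − Δ·S = 64.6300.
The time-0 hedge costs 14.0500, which is the no-arbitrage price.

(0,0): Delta=-0.7549 Bond=64.6300
V0=14.0500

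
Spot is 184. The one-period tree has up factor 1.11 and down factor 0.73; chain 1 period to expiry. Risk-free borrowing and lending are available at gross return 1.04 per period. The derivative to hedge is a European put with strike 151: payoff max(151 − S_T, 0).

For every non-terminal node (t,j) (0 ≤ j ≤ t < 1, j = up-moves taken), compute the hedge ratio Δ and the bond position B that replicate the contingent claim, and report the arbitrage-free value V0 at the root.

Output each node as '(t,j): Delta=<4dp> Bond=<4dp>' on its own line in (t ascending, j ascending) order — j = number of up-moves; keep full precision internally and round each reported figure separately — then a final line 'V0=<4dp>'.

(0,0): Delta=-0.2386 Bond=46.8492
V0=2.9545

No-arbitrage ⇒ martingale measure with p* = (R−d)/(u−d) = 0.8158.
Terminal values V(1,·): V(1,0)=16.6800, V(1,1)=0.0000
(0,0): S=184.0000. Δ = (V_up−V_dn)/(S_up−S_dn) = (0.0000−16.6800)/(204.2400−134.3200) = -0.2386. V = [p*·0.0000 + (1−p*)·16.6800]/1.04 = 2.9545. B = V − Δ·S = 46.8492.
Check: Δ(0,0)·S0 + B(0,0) = 2.9545 = V0.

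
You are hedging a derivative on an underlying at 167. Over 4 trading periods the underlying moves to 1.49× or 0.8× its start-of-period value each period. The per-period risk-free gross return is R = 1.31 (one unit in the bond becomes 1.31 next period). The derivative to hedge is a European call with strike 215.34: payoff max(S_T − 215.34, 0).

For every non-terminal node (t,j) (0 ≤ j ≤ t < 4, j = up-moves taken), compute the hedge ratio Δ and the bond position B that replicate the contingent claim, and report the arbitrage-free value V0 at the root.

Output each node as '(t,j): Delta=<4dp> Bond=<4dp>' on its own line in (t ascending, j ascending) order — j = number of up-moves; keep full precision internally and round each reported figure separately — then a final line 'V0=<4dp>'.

(0,0): Delta=0.9447 Bond=-62.0922
(1,0): Delta=0.7603 Bond=-56.6947
(1,1): Delta=0.9797 Bond=-90.0395
(2,0): Delta=0.1679 Bond=-10.9582
(2,1): Delta=0.8725 Bond=-96.6153
(2,2): Delta=1.0000 Bond=-125.4822
(3,0): Delta=0.0000 Bond=0.0000
(3,1): Delta=0.1997 Bond=-19.4219
(3,2): Delta=1.0000 Bond=-164.3817
(3,3): Delta=1.0000 Bond=-164.3817
V0=95.6778

Risk-neutral probability p* = (R−d)/(u−d) = (1.31−0.8)/(1.49−0.8) = 0.7391.
Terminal values V(4,·): V(4,0)=0.0000, V(4,1)=0.0000, V(4,2)=21.9443, V(4,3)=226.6020, V(4,4)=607.7769
  t=3,j=0: stock 85.5040 → up 127.4010 (V=0.0000), down 68.4032 (V=0.0000). Price 0.0000; hedge Δ=0.0000, bond B=0.0000.
  t=3,j=1: stock 159.2512 → up 237.2843 (V=21.9443), down 127.4010 (V=0.0000). Price 12.3814; hedge Δ=0.1997, bond B=-19.4219.
  t=3,j=2: stock 296.6054 → up 441.9420 (V=226.6020), down 237.2843 (V=21.9443). Price 132.2237; hedge Δ=1.0000, bond B=-164.3817.
  t=3,j=3: stock 552.4275 → up 823.1169 (V=607.7769), down 441.9420 (V=226.6020). Price 388.0458; hedge Δ=1.0000, bond B=-164.3817.
  t=2,j=0: stock 106.8800 → up 159.2512 (V=12.3814), down 85.5040 (V=0.0000). Price 6.9859; hedge Δ=0.1679, bond B=-10.9582.
  t=2,j=1: stock 199.0640 → up 296.6054 (V=132.2237), down 159.2512 (V=12.3814). Price 77.0691; hedge Δ=0.8725, bond B=-96.6153.
  t=2,j=2: stock 370.7567 → up 552.4275 (V=388.0458), down 296.6054 (V=132.2237). Price 245.2745; hedge Δ=1.0000, bond B=-125.4822.
  t=1,j=0: stock 133.6000 → up 199.0640 (V=77.0691), down 106.8800 (V=6.9859). Price 44.8752; hedge Δ=0.7603, bond B=-56.6947.
  t=1,j=1: stock 248.8300 → up 370.7567 (V=245.2745), down 199.0640 (V=77.0691). Price 153.7365; hedge Δ=0.9797, bond B=-90.0395.
  t=0,j=0: stock 167.0000 → up 248.8300 (V=153.7365), down 133.6000 (V=44.8752). Price 95.6778; hedge Δ=0.9447, bond B=-62.0922.
Self-financing check: at every node Δ·S+B equals the discounted successor values.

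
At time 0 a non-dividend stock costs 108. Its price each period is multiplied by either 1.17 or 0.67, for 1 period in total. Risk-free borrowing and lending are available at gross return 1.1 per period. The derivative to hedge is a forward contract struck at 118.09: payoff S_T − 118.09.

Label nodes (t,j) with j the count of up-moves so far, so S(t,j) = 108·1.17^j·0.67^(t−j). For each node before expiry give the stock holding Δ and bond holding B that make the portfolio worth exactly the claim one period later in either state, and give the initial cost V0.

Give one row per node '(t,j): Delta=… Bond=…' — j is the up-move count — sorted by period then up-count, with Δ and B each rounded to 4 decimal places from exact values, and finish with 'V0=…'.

No-arbitrage ⇒ martingale measure with p* = (R−d)/(u−d) = 0.8600.
Payoff layer (t=1): V(1,0)=-45.7300, V(1,1)=8.2700
Node (0,0) S=108.0000: V=(p*·8.2700+(1−p*)·-45.7300)/1.1=0.6455; Δ=(8.2700−-45.7300)/(126.3600−72.3600)=1.0000; B=V−Δ·S=-107.3545
Self-financing check: at every node Δ·S+B equals the discounted successor values.

(0,0): Delta=1.0000 Bond=-107.3545
V0=0.6455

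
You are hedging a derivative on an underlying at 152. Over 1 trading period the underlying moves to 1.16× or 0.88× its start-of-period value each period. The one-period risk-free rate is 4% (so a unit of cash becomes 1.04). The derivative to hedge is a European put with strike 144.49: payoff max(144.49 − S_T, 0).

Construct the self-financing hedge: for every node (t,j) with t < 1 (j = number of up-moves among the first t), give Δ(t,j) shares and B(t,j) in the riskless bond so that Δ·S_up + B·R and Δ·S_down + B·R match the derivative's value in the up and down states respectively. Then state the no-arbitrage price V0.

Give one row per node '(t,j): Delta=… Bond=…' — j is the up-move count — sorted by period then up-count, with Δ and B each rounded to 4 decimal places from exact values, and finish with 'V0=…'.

No-arbitrage ⇒ martingale measure with p* = (R−d)/(u−d) = 0.5714.
Terminal payoffs: V(1,0)=10.7300, V(1,1)=0.0000
Node (0,0) S=152.0000: V=(p*·0.0000+(1−p*)·10.7300)/1.04=4.4217; Δ=(0.0000−10.7300)/(176.3200−133.7600)=-0.2521; B=V−Δ·S=42.7431
Root portfolio cost Δ·152+B reproduces V0=4.4217.

(0,0): Delta=-0.2521 Bond=42.7431
V0=4.4217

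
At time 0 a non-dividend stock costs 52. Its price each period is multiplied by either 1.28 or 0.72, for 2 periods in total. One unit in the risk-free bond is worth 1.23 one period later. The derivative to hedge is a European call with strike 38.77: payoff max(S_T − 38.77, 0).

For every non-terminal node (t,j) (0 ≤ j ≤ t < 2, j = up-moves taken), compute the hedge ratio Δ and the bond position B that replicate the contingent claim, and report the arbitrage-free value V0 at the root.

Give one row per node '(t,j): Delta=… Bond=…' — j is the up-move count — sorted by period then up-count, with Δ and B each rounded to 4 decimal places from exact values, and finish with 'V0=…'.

Risk-neutral probability p* = (R−d)/(u−d) = (1.23−0.72)/(1.28−0.72) = 0.9107.
Payoff layer (t=2): V(2,0)=0.0000, V(2,1)=9.1532, V(2,2)=46.4268
Node (1,0) S=37.4400: V=(p*·9.1532+(1−p*)·0.0000)/1.23=6.7772; Δ=(9.1532−0.0000)/(47.9232−26.9568)=0.4366; B=V−Δ·S=-9.5678
Node (1,1) S=66.5600: V=(p*·46.4268+(1−p*)·9.1532)/1.23=35.0397; Δ=(46.4268−9.1532)/(85.1968−47.9232)=1.0000; B=V−Δ·S=-31.5203
Node (0,0) S=52.0000: V=(p*·35.0397+(1−p*)·6.7772)/1.23=26.4360; Δ=(35.0397−6.7772)/(66.5600−37.4400)=0.9706; B=V−Δ·S=-24.0327
Self-financing check: at every node Δ·S+B equals the discounted successor values.

(0,0): Delta=0.9706 Bond=-24.0327
(1,0): Delta=0.4366 Bond=-9.5678
(1,1): Delta=1.0000 Bond=-31.5203
V0=26.4360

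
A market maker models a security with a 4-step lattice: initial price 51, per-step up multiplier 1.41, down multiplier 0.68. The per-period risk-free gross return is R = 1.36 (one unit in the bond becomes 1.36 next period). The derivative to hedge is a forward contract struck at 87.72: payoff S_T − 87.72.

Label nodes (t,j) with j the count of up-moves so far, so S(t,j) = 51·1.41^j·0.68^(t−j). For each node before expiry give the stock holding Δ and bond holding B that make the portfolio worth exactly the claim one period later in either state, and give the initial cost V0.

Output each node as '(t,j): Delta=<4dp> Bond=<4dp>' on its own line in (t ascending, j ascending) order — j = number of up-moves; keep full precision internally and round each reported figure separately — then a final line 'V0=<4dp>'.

The replicating-portfolio and risk-neutral prices coincide; use p* = (1.36−0.68)/(1.41−0.68) = 0.9315 for the latter.
Terminal values V(4,·): V(4,0)=-76.8155, V(4,1)=-65.1092, V(4,2)=-40.8358, V(4,3)=9.4957, V(4,4)=113.8596
(3,0): S=16.0360. Δ = (V_up−V_dn)/(S_up−S_dn) = (-65.1092−-76.8155)/(22.6108−10.9045) = 1.0000. V = [p*·-65.1092 + (1−p*)·-76.8155]/1.36 = -48.4640. B = V − Δ·S = -64.5000.
(3,1): S=33.2512. Δ = (V_up−V_dn)/(S_up−S_dn) = (-40.8358−-65.1092)/(46.8842−22.6108) = 1.0000. V = [p*·-40.8358 + (1−p*)·-65.1092]/1.36 = -31.2488. B = V − Δ·S = -64.5000.
(3,2): S=68.9473. Δ = (V_up−V_dn)/(S_up−S_dn) = (9.4957−-40.8358)/(97.2157−46.8842) = 1.0000. V = [p*·9.4957 + (1−p*)·-40.8358]/1.36 = 4.4473. B = V − Δ·S = -64.5000.
(3,3): S=142.9643. Δ = (V_up−V_dn)/(S_up−S_dn) = (113.8596−9.4957)/(201.5796−97.2157) = 1.0000. V = [p*·113.8596 + (1−p*)·9.4957]/1.36 = 78.4643. B = V − Δ·S = -64.5000.
(2,0): S=23.5824. Δ = (V_up−V_dn)/(S_up−S_dn) = (-31.2488−-48.4640)/(33.2512−16.0360) = 1.0000. V = [p*·-31.2488 + (1−p*)·-48.4640]/1.36 = -23.8441. B = V − Δ·S = -47.4265.
(2,1): S=48.8988. Δ = (V_up−V_dn)/(S_up−S_dn) = (4.4473−-31.2488)/(68.9473−33.2512) = 1.0000. V = [p*·4.4473 + (1−p*)·-31.2488]/1.36 = 1.4723. B = V − Δ·S = -47.4265.
(2,2): S=101.3931. Δ = (V_up−V_dn)/(S_up−S_dn) = (78.4643−4.4473)/(142.9643−68.9473) = 1.0000. V = [p*·78.4643 + (1−p*)·4.4473]/1.36 = 53.9666. B = V − Δ·S = -47.4265.
(1,0): S=34.6800. Δ = (V_up−V_dn)/(S_up−S_dn) = (1.4723−-23.8441)/(48.8988−23.5824) = 1.0000. V = [p*·1.4723 + (1−p*)·-23.8441]/1.36 = -0.1924. B = V − Δ·S = -34.8724.
(1,1): S=71.9100. Δ = (V_up−V_dn)/(S_up−S_dn) = (53.9666−1.4723)/(101.3931−48.8988) = 1.0000. V = [p*·53.9666 + (1−p*)·1.4723]/1.36 = 37.0376. B = V − Δ·S = -34.8724.
(0,0): S=51.0000. Δ = (V_up−V_dn)/(S_up−S_dn) = (37.0376−-0.1924)/(71.9100−34.6800) = 1.0000. V = [p*·37.0376 + (1−p*)·-0.1924]/1.36 = 25.3585. B = V − Δ·S = -25.6415.
Each (Δ,B) replicates both successor values, so the strategy is self-financing and V0 is arbitrage-free.

(0,0): Delta=1.0000 Bond=-25.6415
(1,0): Delta=1.0000 Bond=-34.8724
(1,1): Delta=1.0000 Bond=-34.8724
(2,0): Delta=1.0000 Bond=-47.4265
(2,1): Delta=1.0000 Bond=-47.4265
(2,2): Delta=1.0000 Bond=-47.4265
(3,0): Delta=1.0000 Bond=-64.5000
(3,1): Delta=1.0000 Bond=-64.5000
(3,2): Delta=1.0000 Bond=-64.5000
(3,3): Delta=1.0000 Bond=-64.5000
V0=25.3585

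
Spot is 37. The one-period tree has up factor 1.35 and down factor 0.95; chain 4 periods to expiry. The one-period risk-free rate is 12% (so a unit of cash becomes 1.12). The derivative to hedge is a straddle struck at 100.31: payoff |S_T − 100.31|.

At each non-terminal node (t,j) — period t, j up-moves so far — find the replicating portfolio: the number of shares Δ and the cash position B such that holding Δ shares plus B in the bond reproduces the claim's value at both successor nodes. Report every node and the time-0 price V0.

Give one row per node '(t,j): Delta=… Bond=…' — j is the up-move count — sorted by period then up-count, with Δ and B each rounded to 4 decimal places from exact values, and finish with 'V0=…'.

(0,0): Delta=-0.8332 Bond=58.5150
(1,0): Delta=-1.0000 Bond=71.3987
(1,1): Delta=-0.6745 Bond=57.6059
(2,0): Delta=-1.0000 Bond=79.9665
(2,1): Delta=-1.0000 Bond=79.9665
(2,2): Delta=-0.3645 Bond=43.6185
(3,0): Delta=-1.0000 Bond=89.5625
(3,1): Delta=-1.0000 Bond=89.5625
(3,2): Delta=-1.0000 Bond=89.5625
(3,3): Delta=0.2405 Bond=-6.2252
V0=27.6854

Risk-neutral probability p* = (R−d)/(u−d) = (1.12−0.95)/(1.35−0.95) = 0.4250.
Terminal values V(4,·): V(4,0)=70.1733, V(4,1)=57.4841, V(4,2)=39.4522, V(4,3)=13.8278, V(4,4)=22.5857
  t=3,j=0: stock 31.7229 → up 42.8259 (V=57.4841), down 30.1367 (V=70.1733). Price 57.8396; hedge Δ=-1.0000, bond B=89.5625.
  t=3,j=1: stock 45.0799 → up 60.8578 (V=39.4522), down 42.8259 (V=57.4841). Price 44.4826; hedge Δ=-1.0000, bond B=89.5625.
  t=3,j=2: stock 64.0609 → up 86.4822 (V=13.8278), down 60.8578 (V=39.4522). Price 25.5016; hedge Δ=-1.0000, bond B=89.5625.
  t=3,j=3: stock 91.0339 → up 122.8957 (V=22.5857), down 86.4822 (V=13.8278). Price 15.6696; hedge Δ=0.2405, bond B=-6.2252.
  t=2,j=0: stock 33.3925 → up 45.0799 (V=44.4826), down 31.7229 (V=57.8396). Price 46.5740; hedge Δ=-1.0000, bond B=79.9665.
  t=2,j=1: stock 47.4525 → up 64.0609 (V=25.5016), down 45.0799 (V=44.4826). Price 32.5140; hedge Δ=-1.0000, bond B=79.9665.
  t=2,j=2: stock 67.4325 → up 91.0339 (V=15.6696), down 64.0609 (V=25.5016). Price 19.0384; hedge Δ=-0.3645, bond B=43.6185.
  t=1,j=0: stock 35.1500 → up 47.4525 (V=32.5140), down 33.3925 (V=46.5740). Price 36.2487; hedge Δ=-1.0000, bond B=71.3987.
  t=1,j=1: stock 49.9500 → up 67.4325 (V=19.0384), down 47.4525 (V=32.5140). Price 23.9169; hedge Δ=-0.6745, bond B=57.6059.
  t=0,j=0: stock 37.0000 → up 49.9500 (V=23.9169), down 35.1500 (V=36.2487). Price 27.6854; hedge Δ=-0.8332, bond B=58.5150.
Self-financing check: at every node Δ·S+B equals the discounted successor values.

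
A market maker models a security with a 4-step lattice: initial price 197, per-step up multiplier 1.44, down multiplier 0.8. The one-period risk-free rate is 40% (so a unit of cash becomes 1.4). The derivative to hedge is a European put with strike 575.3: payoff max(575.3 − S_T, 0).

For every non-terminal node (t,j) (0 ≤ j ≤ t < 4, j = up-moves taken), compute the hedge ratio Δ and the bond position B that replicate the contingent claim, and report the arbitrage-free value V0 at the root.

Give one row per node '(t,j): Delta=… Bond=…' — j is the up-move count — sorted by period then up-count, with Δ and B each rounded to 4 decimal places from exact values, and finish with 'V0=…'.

(0,0): Delta=-0.3527 Bond=76.8929
(1,0): Delta=-1.0000 Bond=209.6574
(1,1): Delta=-0.3288 Bond=100.8496
(2,0): Delta=-1.0000 Bond=293.5204
(2,1): Delta=-1.0000 Bond=293.5204
(2,2): Delta=-0.3039 Bond=131.0340
(3,0): Delta=-1.0000 Bond=410.9286
(3,1): Delta=-1.0000 Bond=410.9286
(3,2): Delta=-1.0000 Bond=410.9286
(3,3): Delta=-0.2781 Bond=168.2822
V0=7.4021

Under the risk-neutral measure, an up-move has probability p* = (R−d)/(u−d) = 0.9375 and values discount at R = 1.4.
Terminal values V(4,·): V(4,0)=494.6088, V(4,1)=430.0558, V(4,2)=313.8605, V(4,3)=104.7089, V(4,4)=0.0000
Node (3,0) S=100.8640: V=(p*·430.0558+(1−p*)·494.6088)/1.4=310.0646; Δ=(430.0558−494.6088)/(145.2442−80.6912)=-1.0000; B=V−Δ·S=410.9286
Node (3,1) S=181.5552: V=(p*·313.8605+(1−p*)·430.0558)/1.4=229.3734; Δ=(313.8605−430.0558)/(261.4395−145.2442)=-1.0000; B=V−Δ·S=410.9286
Node (3,2) S=326.7994: V=(p*·104.7089+(1−p*)·313.8605)/1.4=84.1292; Δ=(104.7089−313.8605)/(470.5911−261.4395)=-1.0000; B=V−Δ·S=410.9286
Node (3,3) S=588.2388: V=(p*·0.0000+(1−p*)·104.7089)/1.4=4.6745; Δ=(0.0000−104.7089)/(847.0639−470.5911)=-0.2781; B=V−Δ·S=168.2822
Node (2,0) S=126.0800: V=(p*·229.3734+(1−p*)·310.0646)/1.4=167.4404; Δ=(229.3734−310.0646)/(181.5552−100.8640)=-1.0000; B=V−Δ·S=293.5204
Node (2,1) S=226.9440: V=(p*·84.1292+(1−p*)·229.3734)/1.4=66.5764; Δ=(84.1292−229.3734)/(326.7994−181.5552)=-1.0000; B=V−Δ·S=293.5204
Node (2,2) S=408.4992: V=(p*·4.6745+(1−p*)·84.1292)/1.4=6.8860; Δ=(4.6745−84.1292)/(588.2388−326.7994)=-0.3039; B=V−Δ·S=131.0340
Node (1,0) S=157.6000: V=(p*·66.5764+(1−p*)·167.4404)/1.4=52.0574; Δ=(66.5764−167.4404)/(226.9440−126.0800)=-1.0000; B=V−Δ·S=209.6574
Node (1,1) S=283.6800: V=(p*·6.8860+(1−p*)·66.5764)/1.4=7.5833; Δ=(6.8860−66.5764)/(408.4992−226.9440)=-0.3288; B=V−Δ·S=100.8496
Node (0,0) S=197.0000: V=(p*·7.5833+(1−p*)·52.0574)/1.4=7.4021; Δ=(7.5833−52.0574)/(283.6800−157.6000)=-0.3527; B=V−Δ·S=76.8929
Root portfolio cost Δ·197+B reproduces V0=7.4021.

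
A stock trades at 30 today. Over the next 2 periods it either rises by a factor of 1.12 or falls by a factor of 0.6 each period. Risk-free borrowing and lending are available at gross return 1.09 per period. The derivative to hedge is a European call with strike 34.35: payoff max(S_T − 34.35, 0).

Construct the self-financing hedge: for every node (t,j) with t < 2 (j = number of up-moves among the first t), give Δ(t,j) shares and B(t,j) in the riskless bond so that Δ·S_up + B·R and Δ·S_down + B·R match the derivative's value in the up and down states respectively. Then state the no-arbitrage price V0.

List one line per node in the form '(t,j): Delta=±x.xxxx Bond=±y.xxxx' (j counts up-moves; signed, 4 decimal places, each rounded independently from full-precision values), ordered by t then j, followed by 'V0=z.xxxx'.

(0,0): Delta=0.1819 Bond=-3.0035
(1,0): Delta=0.0000 Bond=0.0000
(1,1): Delta=0.1878 Bond=-3.4742
V0=2.4529

The replicating-portfolio and risk-neutral prices coincide; use p* = (1.09−0.6)/(1.12−0.6) = 0.9423 for the latter.
At expiry t=2: V(2,0)=0.0000, V(2,1)=0.0000, V(2,2)=3.2820
(1,0): S=18.0000. Δ = (V_up−V_dn)/(S_up−S_dn) = (0.0000−0.0000)/(20.1600−10.8000) = 0.0000. V = [p*·0.0000 + (1−p*)·0.0000]/1.09 = 0.0000. B = V − Δ·S = 0.0000.
(1,1): S=33.6000. Δ = (V_up−V_dn)/(S_up−S_dn) = (3.2820−0.0000)/(37.6320−20.1600) = 0.1878. V = [p*·3.2820 + (1−p*)·0.0000]/1.09 = 2.8373. B = V − Δ·S = -3.4742.
(0,0): S=30.0000. Δ = (V_up−V_dn)/(S_up−S_dn) = (2.8373−0.0000)/(33.6000−18.0000) = 0.1819. V = [p*·2.8373 + (1−p*)·0.0000]/1.09 = 2.4529. B = V − Δ·S = -3.0035.
Self-financing check: at every node Δ·S+B equals the discounted successor values.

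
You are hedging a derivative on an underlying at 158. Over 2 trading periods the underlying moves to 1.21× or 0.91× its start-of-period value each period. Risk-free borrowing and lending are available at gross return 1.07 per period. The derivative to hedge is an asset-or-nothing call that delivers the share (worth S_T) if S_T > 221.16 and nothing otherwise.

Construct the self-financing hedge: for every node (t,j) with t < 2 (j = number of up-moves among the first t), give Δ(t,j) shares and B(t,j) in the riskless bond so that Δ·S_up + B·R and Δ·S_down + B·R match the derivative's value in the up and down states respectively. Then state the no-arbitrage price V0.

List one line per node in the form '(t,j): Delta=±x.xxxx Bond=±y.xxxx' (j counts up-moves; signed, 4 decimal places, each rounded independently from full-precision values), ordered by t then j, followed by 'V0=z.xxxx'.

(0,0): Delta=2.4326 Bond=-326.8731
(1,0): Delta=0.0000 Bond=0.0000
(1,1): Delta=4.0333 Bond=-655.7891
V0=57.4722

Risk-neutral probability p* = (R−d)/(u−d) = (1.07−0.91)/(1.21−0.91) = 0.5333.
At expiry t=2: V(2,0)=0.0000, V(2,1)=0.0000, V(2,2)=231.3278
(1,0): S=143.7800. Δ = (V_up−V_dn)/(S_up−S_dn) = (0.0000−0.0000)/(173.9738−130.8398) = 0.0000. V = [p*·0.0000 + (1−p*)·0.0000]/1.07 = 0.0000. B = V − Δ·S = 0.0000.
(1,1): S=191.1800. Δ = (V_up−V_dn)/(S_up−S_dn) = (231.3278−0.0000)/(231.3278−173.9738) = 4.0333. V = [p*·231.3278 + (1−p*)·0.0000]/1.07 = 115.3036. B = V − Δ·S = -655.7891.
(0,0): S=158.0000. Δ = (V_up−V_dn)/(S_up−S_dn) = (115.3036−0.0000)/(191.1800−143.7800) = 2.4326. V = [p*·115.3036 + (1−p*)·0.0000]/1.07 = 57.4722. B = V − Δ·S = -326.8731.
Root portfolio cost Δ·158+B reproduces V0=57.4722.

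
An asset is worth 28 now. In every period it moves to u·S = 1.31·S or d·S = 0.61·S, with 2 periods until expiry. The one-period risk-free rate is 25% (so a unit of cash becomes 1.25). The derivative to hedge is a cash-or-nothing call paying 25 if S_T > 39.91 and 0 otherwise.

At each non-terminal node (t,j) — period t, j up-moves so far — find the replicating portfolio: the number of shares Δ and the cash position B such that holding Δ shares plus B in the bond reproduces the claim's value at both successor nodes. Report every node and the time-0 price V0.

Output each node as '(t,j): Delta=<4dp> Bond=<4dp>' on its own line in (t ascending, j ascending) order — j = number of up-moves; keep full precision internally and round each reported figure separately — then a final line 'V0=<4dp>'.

(0,0): Delta=0.9329 Bond=-12.7478
(1,0): Delta=0.0000 Bond=0.0000
(1,1): Delta=0.9737 Bond=-17.4286
V0=13.3747

Risk-neutral probability p* = (R−d)/(u−d) = (1.25−0.61)/(1.31−0.61) = 0.9143.
Payoff layer (t=2): V(2,0)=0.0000, V(2,1)=0.0000, V(2,2)=25.0000
(1,0): S=17.0800. Δ = (V_up−V_dn)/(S_up−S_dn) = (0.0000−0.0000)/(22.3748−10.4188) = 0.0000. V = [p*·0.0000 + (1−p*)·0.0000]/1.25 = 0.0000. B = V − Δ·S = 0.0000.
(1,1): S=36.6800. Δ = (V_up−V_dn)/(S_up−S_dn) = (25.0000−0.0000)/(48.0508−22.3748) = 0.9737. V = [p*·25.0000 + (1−p*)·0.0000]/1.25 = 18.2857. B = V − Δ·S = -17.4286.
(0,0): S=28.0000. Δ = (V_up−V_dn)/(S_up−S_dn) = (18.2857−0.0000)/(36.6800−17.0800) = 0.9329. V = [p*·18.2857 + (1−p*)·0.0000]/1.25 = 13.3747. B = V − Δ·S = -12.7478.
Check: Δ(0,0)·S0 + B(0,0) = 13.3747 = V0.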